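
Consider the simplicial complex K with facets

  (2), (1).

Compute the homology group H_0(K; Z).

K has 2 vertices.
rank ∂_0 = 0, rank ∂_1 = 0 ⇒ b_0 = 2 − 0 − 0 = 2. So H_0 = Z^2.

H_0 = Z^2.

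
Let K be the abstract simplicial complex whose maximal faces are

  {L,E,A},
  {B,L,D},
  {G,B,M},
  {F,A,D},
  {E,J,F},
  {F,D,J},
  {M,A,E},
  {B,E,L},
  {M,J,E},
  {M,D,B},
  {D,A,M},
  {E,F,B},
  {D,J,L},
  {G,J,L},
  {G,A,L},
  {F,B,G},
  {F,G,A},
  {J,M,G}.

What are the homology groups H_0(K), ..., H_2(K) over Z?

H_0 = Z,  H_1 = Z^2,  H_2 = Z.

Take the total order A < B < D < E < F < G < J < L < M on the vertex set. Then K (dimension 2) consists of the simplices:

  0-simplices (9): A, B, D, E, F, G, J, L, M
  1-simplices (27): AD, AE, AF, AG, AL, AM, BD, BE, BF, BG, BL, BM, DF, DJ, DL, DM, EF, EJ, EL, EM, FG, FJ, GJ, GL, GM, JL, JM
  2-simplices (18): ADF, ADM, AEL, AEM, AFG, AGL, BDL, BDM, BEF, BEL, BFG, BGM, DFJ, DJL, EFJ, EJM, GJL, GJM

giving chain groups C_0 ≅ Z^9, C_1 ≅ Z^27, C_2 ≅ Z^18.

∂_1: C_1 → C_0 maps an edge to its endpoints' difference, ∂[p,q] = q − p. For instance
  ∂AE = E − A.
The resulting 9×27 matrix has rank 8, and its Smith normal form has invariant factors (1,1,1,1,1,1,1,1).

∂_2: C_2 → C_1 sends each 2-simplex [p,q,r] to [q,r] − [p,r] + [p,q]. For instance
  ∂AGL = GL − AL + AG,
  ∂DFJ = FJ − DJ + DF.
The resulting 27×18 matrix has rank 17, and its Smith normal form has invariant factors (1,1,1,1,1,1,1,1,1,1,1,1,1,1,1,1,1).

From H_k ≅ ker(∂_k) / im(∂_{k+1}) we obtain:

  H_0: rank C_0 − rank ∂_1 = 9 − 8 = 1, and the invariant factors of ∂_1 are all 1, so H_0 = Z.
  H_1: rank ker ∂_1 − rank ∂_2 = (27 − 8) − 17 = 2, and the invariant factors of ∂_2 are all 1, so H_1 = Z^2.
  H_2: rank ker ∂_2 − rank ∂_3 = (18 − 17) − 0 = 1, and there is no ∂_3, so H_2 = Z.

As a check, the Euler characteristic is 9 − 27 + 18 = 0, which agrees with 1 − 2 + 1 = 0.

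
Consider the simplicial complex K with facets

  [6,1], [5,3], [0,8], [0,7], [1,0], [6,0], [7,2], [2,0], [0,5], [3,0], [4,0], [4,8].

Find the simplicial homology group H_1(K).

K has 9 vertices, 12 edges.
rank ∂_1 = 8, rank ∂_2 = 0 ⇒ b_1 = 12 − 8 − 0 = 4. So H_1 ≅ Z^4.

H_1 = Z^4.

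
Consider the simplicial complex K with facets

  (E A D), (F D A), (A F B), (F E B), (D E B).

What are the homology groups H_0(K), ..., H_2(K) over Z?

Order the vertices as A < B < D < E < F. Listing each simplex with vertices in this order, K has dimension 2 with simplices:

  0-simplices (5): A, B, D, E, F
  1-simplices (10): AB, AD, AE, AF, BD, BE, BF, DE, DF, EF
  2-simplices (5): ABF, ADE, ADF, BDE, BEF

giving chain groups C_0 ≅ Z^5, C_1 ≅ Z^10, C_2 ≅ Z^5.

Boundary ∂_1: C_1 → C_0 maps an edge to its endpoints' difference, ∂[p,q] = q − p. For instance
  ∂AF = F − A.
This gives a 5×10 integer matrix of rank 4; reducing to Smith normal form yields diagonal entries (1,1,1,1).

The boundary map ∂_2: C_2 → C_1 maps a triangle to the signed sum of its edges. For instance
  ∂BEF = EF − BF + BE,
  ∂ADF = DF − AF + AD.
The 10×5 boundary matrix has rank 5 and Smith normal form diag(1,1,1,1,1).

Reading off H_k = ker ∂_k / im ∂_{k+1}:

  H_0: rank C_0 − rank ∂_1 = 5 − 4 = 1, and the invariant factors of ∂_1 are all 1, so H_0 = Z.
  H_1: rank ker ∂_1 − rank ∂_2 = (10 − 4) − 5 = 1, and the invariant factors of ∂_2 are all 1, so H_1 = Z.
  H_2: rank ker ∂_2 − rank ∂_3 = (5 − 5) − 0 = 0, and there is no ∂_3, so H_2 = 0.

As a check, the Euler characteristic is 5 − 10 + 5 = 0, which agrees with 1 − 1 + 0 = 0.

H_0 ≅ Z,  H_1 ≅ Z,  H_2 = 0.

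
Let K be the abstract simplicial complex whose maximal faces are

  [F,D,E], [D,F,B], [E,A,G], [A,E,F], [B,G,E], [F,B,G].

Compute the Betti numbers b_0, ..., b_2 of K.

b_0 = 1, b_1 = 1, b_2 = 0.

We work with the vertex ordering A < B < D < E < F < G. The simplices of K, each written with vertices in increasing order, are:

  0-simplices (6): A, B, D, E, F, G
  1-simplices (12): AE, AF, AG, BD, BE, BF, BG, DE, DF, EF, EG, FG
  2-simplices (6): AEF, AEG, BDF, BEG, BFG, DEF

Hence C_0 ≅ Z^6, C_1 ≅ Z^12, C_2 ≅ Z^6.

∂_1: C_1 → C_0 maps an edge to its endpoints' difference, ∂[p,q] = q − p.
This gives a 6×12 integer matrix of rank 5; reducing to Smith normal form yields diagonal entries (1,1,1,1,1).

∂_2: C_2 → C_1 acts by ∂[p,q,r] = [q,r] − [p,r] + [p,q]. For instance
  ∂DEF = EF − DF + DE,
  ∂AEG = EG − AG + AE.
This gives a 12×6 integer matrix of rank 6; reducing to Smith normal form yields diagonal entries (1,1,1,1,1,1).

From H_k ≅ ker(∂_k) / im(∂_{k+1}) we obtain:

  H_0: rank C_0 − rank ∂_1 = 6 − 5 = 1, and the invariant factors of ∂_1 are all 1, so H_0 = Z.
  H_1: rank ker ∂_1 − rank ∂_2 = (12 − 5) − 6 = 1, and the invariant factors of ∂_2 are all 1, so H_1 = Z.
  H_2: rank ker ∂_2 − rank ∂_3 = (6 − 6) − 0 = 0, and there is no ∂_3, so H_2 = 0.

As a check, the Euler characteristic is 6 − 12 + 6 = 0, which agrees with 1 − 1 + 0 = 0.
(K is a triangulation of the cylinder S^1 x I.)

Hence the Betti numbers are b_0 = 1, b_1 = 1, b_2 = 0.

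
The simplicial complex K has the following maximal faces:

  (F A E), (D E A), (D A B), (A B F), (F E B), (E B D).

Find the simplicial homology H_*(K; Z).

H_0 = Z,  H_1 = 0,  H_2 = Z.

K has 5 vertices, 9 edges, 6 triangles.
rank ∂_0 = 0, rank ∂_1 = 4 ⇒ b_0 = 5 − 0 − 4 = 1; all invariant factors of ∂_1 are 1 so no torsion. So H_0 = Z.
rank ∂_1 = 4, rank ∂_2 = 5 ⇒ b_1 = 9 − 4 − 5 = 0; all invariant factors of ∂_2 are 1 so no torsion. So H_1 = 0.
rank ∂_2 = 5, rank ∂_3 = 0 ⇒ b_2 = 6 − 5 − 0 = 1. So H_2 = Z.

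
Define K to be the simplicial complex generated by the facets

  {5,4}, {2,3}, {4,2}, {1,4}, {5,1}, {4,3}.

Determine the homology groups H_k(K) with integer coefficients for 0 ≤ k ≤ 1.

H_0 ≅ Z,  H_1 ≅ Z^2.

Take the total order 1 < 2 < 3 < 4 < 5 on the vertex set. Then K (dimension 1) consists of the simplices:

  0-simplices (5): [1], [2], [3], [4], [5]
  1-simplices (6): [1,4], [1,5], [2,3], [2,4], [3,4], [4,5]

so the chain groups are C_0 ≅ Z^5, C_1 ≅ Z^6.

Boundary ∂_1: C_1 → C_0 maps an edge to its endpoints' difference, ∂[p,q] = q − p. For instance
  ∂[3,4] = [4] − [3].
The 5×6 boundary matrix has rank 4 and Smith normal form diag(1,1,1,1).

Reading off H_k = ker ∂_k / im ∂_{k+1}:

  H_0: rank C_0 − rank ∂_1 = 5 − 4 = 1, and the invariant factors of ∂_1 are all 1, so H_0 = Z.
  H_1: rank ker ∂_1 − rank ∂_2 = (6 − 4) − 0 = 2, and there is no ∂_2, so H_1 = Z^2.

(K is a triangulation of a wedge of 2 circles.)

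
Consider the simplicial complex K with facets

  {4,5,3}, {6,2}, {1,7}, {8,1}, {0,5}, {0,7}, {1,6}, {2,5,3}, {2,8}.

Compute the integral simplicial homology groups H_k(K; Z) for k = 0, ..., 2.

H_0 = Z,  H_1 = Z^2,  H_2 = 0.

Fix the vertex order 0 < 1 < 2 < 3 < 4 < 5 < 6 < 7 < 8 and write every simplex with vertices in increasing order. Then dim K = 2 and the simplices of K are:

  0-simplices (9): [0], [1], [2], [3], [4], [5], [6], [7], [8]
  1-simplices (12): [0,5], [0,7], [1,6], [1,7], [1,8], [2,3], [2,5], [2,6], [2,8], [3,4], [3,5], [4,5]
  2-simplices (2): [2,3,5], [3,4,5]

so the chain groups are C_0 ≅ Z^9, C_1 ≅ Z^12, C_2 ≅ Z^2.

∂_1: C_1 → C_0 is given by ∂[p,q] = [q] − [p]. For instance
  ∂[0,5] = [5] − [0].
As a 9×12 matrix over Z this has rank 8, with invariant factors (1,1,1,1,1,1,1,1).

The boundary map ∂_2: C_2 → C_1 acts by ∂[p,q,r] = [q,r] − [p,r] + [p,q]. For instance
  ∂[3,4,5] = [4,5] − [3,5] + [3,4],
  ∂[2,3,5] = [3,5] − [2,5] + [2,3].
The resulting 12×2 matrix has rank 2, and its Smith normal form has invariant factors (1,1).

Reading off H_k = ker ∂_k / im ∂_{k+1}:

  H_0: rank C_0 − rank ∂_1 = 9 − 8 = 1, and the invariant factors of ∂_1 are all 1, so H_0 = Z.
  H_1: rank ker ∂_1 − rank ∂_2 = (12 − 8) − 2 = 2, and the invariant factors of ∂_2 are all 1, so H_1 = Z^2.
  H_2: rank ker ∂_2 − rank ∂_3 = (2 − 2) − 0 = 0, and there is no ∂_3, so H_2 = 0.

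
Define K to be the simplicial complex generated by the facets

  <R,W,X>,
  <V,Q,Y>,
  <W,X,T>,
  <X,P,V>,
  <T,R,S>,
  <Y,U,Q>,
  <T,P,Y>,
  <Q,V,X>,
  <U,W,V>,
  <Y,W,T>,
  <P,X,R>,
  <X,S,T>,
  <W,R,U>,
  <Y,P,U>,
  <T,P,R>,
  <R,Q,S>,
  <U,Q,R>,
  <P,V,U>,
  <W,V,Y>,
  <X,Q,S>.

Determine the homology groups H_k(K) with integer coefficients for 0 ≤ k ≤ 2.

H_0 ≅ Z,  H_1 ≅ Z ⊕ Z_2,  H_2 = 0.

We work with the vertex ordering P < Q < R < S < T < U < V < W < X < Y. The simplices of K, each written with vertices in increasing order, are:

  0-simplices (10): P, Q, R, S, T, U, V, W, X, Y
  1-simplices (30): PR, PT, PU, PV, PX, PY, QR, QS, QU, QV, QX, QY, RS, RT, RU, RW, RX, ST, SX, TW, TX, TY, UV, UW, UY, VW, VX, VY, WX, WY
  2-simplices (20): PRT, PRX, PTY, PUV, PUY, PVX, QRS, QRU, QSX, QUY, QVX, QVY, RST, RUW, RWX, STX, TWX, TWY, UVW, VWY

Hence C_0 ≅ Z^10, C_1 ≅ Z^30, C_2 ≅ Z^20.

∂_1: C_1 → C_0 sends each edge [p,q] (with p < q) to q − p. For instance
  ∂TY = Y − T.
This gives a 10×30 integer matrix of rank 9; reducing to Smith normal form yields diagonal entries (1,1,1,1,1,1,1,1,1).

The boundary map ∂_2: C_2 → C_1 maps a triangle to the signed sum of its edges. For instance
  ∂QRU = RU − QU + QR,
  ∂RWX = WX − RX + RW.
The 30×20 boundary matrix has rank 20 and Smith normal form diag(1,1,1,1,1,1,1,1,1,1,1,1,1,1,1,1,1,1,1,2).

Computing H_k = (kernel of ∂_k) / (image of ∂_{k+1}):

  H_0: rank C_0 − rank ∂_1 = 10 − 9 = 1, and the invariant factors of ∂_1 are all 1, so H_0 = Z.
  H_1: rank ker ∂_1 − rank ∂_2 = (30 − 9) − 20 = 1, and ∂_2 has invariant factor 2 > 1, so H_1 = Z ⊕ Z_2.
  H_2: rank ker ∂_2 − rank ∂_3 = (20 − 20) − 0 = 0, and there is no ∂_3, so H_2 = 0.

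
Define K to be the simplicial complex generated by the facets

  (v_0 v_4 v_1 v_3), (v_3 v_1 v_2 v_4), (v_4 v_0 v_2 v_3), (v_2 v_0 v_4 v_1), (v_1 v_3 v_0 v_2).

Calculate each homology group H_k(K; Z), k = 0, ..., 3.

Order the vertices as v_0 < v_1 < v_2 < v_3 < v_4. Listing each simplex with vertices in this order, K has dimension 3 with simplices:

  0-simplices (5): [v_0], [v_1], [v_2], [v_3], [v_4]
  1-simplices (10): [v_0,v_1], [v_0,v_2], [v_0,v_3], [v_0,v_4], [v_1,v_2], [v_1,v_3], [v_1,v_4], [v_2,v_3], [v_2,v_4], [v_3,v_4]
  2-simplices (10): [v_0,v_1,v_2], [v_0,v_1,v_3], [v_0,v_1,v_4], [v_0,v_2,v_3], [v_0,v_2,v_4], [v_0,v_3,v_4], [v_1,v_2,v_3], [v_1,v_2,v_4], [v_1,v_3,v_4], [v_2,v_3,v_4]
  3-simplices (5): [v_0,v_1,v_2,v_3], [v_0,v_1,v_2,v_4], [v_0,v_1,v_3,v_4], [v_0,v_2,v_3,v_4], [v_1,v_2,v_3,v_4]

giving chain groups C_0 ≅ Z^5, C_1 ≅ Z^10, C_2 ≅ Z^10, C_3 ≅ Z^5.

The boundary map ∂_1: C_1 → C_0 maps an edge to its endpoints' difference, ∂[p,q] = q − p. For instance
  ∂[v_3,v_4] = [v_4] − [v_3].
This gives a 5×10 integer matrix of rank 4; reducing to Smith normal form yields diagonal entries (1,1,1,1).

The boundary map ∂_2: C_2 → C_1 maps a triangle to the signed sum of its edges. For instance
  ∂[v_0,v_2,v_4] = [v_2,v_4] − [v_0,v_4] + [v_0,v_2],
  ∂[v_0,v_2,v_3] = [v_2,v_3] − [v_0,v_3] + [v_0,v_2].
This gives a 10×10 integer matrix of rank 6; reducing to Smith normal form yields diagonal entries (1,1,1,1,1,1).

The boundary map ∂_3: C_3 → C_2 sends each 3-simplex σ to the alternating sum Σ_i (−1)^i (σ with its i-th vertex removed). For instance
  ∂[v_0,v_1,v_2,v_3] = [v_1,v_2,v_3] − [v_0,v_2,v_3] + [v_0,v_1,v_3] − [v_0,v_1,v_2],
  ∂[v_1,v_2,v_3,v_4] = [v_2,v_3,v_4] − [v_1,v_3,v_4] + [v_1,v_2,v_4] − [v_1,v_2,v_3].
As a 10×5 matrix over Z this has rank 4, with invariant factors (1,1,1,1).

From H_k ≅ ker(∂_k) / im(∂_{k+1}) we obtain:

  H_0: rank C_0 − rank ∂_1 = 5 − 4 = 1, and the invariant factors of ∂_1 are all 1, so H_0 = Z.
  H_1: rank ker ∂_1 − rank ∂_2 = (10 − 4) − 6 = 0, and the invariant factors of ∂_2 are all 1, so H_1 = 0.
  H_2: rank ker ∂_2 − rank ∂_3 = (10 − 6) − 4 = 0, and the invariant factors of ∂_3 are all 1, so H_2 = 0.
  H_3: rank ker ∂_3 − rank ∂_4 = (5 − 4) − 0 = 1, and there is no ∂_4, so H_3 = Z.

As a check, the Euler characteristic is 5 − 10 + 10 − 5 = 0, which agrees with 1 − 0 + 0 − 1 = 0.

H_0 ≅ Z,  H_1 = 0,  H_2 = 0,  H_3 ≅ Z.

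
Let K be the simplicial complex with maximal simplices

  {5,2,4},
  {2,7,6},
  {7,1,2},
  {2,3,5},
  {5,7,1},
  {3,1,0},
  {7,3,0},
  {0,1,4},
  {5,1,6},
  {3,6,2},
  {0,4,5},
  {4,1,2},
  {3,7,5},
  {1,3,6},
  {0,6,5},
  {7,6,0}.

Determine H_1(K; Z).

H_1 ≅ Z^2.

Fix the vertex order 0 < 1 < 2 < 3 < 4 < 5 < 6 < 7 and write every simplex with vertices in increasing order. Then dim K = 2 and the simplices of K are:

  0-simplices (8): [0], [1], [2], [3], [4], [5], [6], [7]
  1-simplices (24): (24 of them)
  2-simplices (16): [0,1,3], [0,1,4], [0,3,7], [0,4,5], [0,5,6], [0,6,7], [1,2,4], [1,2,7], [1,3,6], [1,5,6], [1,5,7], [2,3,5], [2,3,6], [2,4,5], [2,6,7], [3,5,7]

Hence C_0 ≅ Z^8, C_1 ≅ Z^24, C_2 ≅ Z^16.

∂_1: C_1 → C_0 is given by ∂[p,q] = [q] − [p]. For instance
  ∂[2,4] = [4] − [2].
The resulting 8×24 matrix has rank 7, and its Smith normal form has invariant factors (1,1,1,1,1,1,1).

Boundary ∂_2: C_2 → C_1 sends each 2-simplex [p,q,r] to [q,r] − [p,r] + [p,q]. For instance
  ∂[1,5,6] = [5,6] − [1,6] + [1,5],
  ∂[2,3,5] = [3,5] − [2,5] + [2,3].
The 24×16 boundary matrix has rank 15 and Smith normal form diag(1,1,1,1,1,1,1,1,1,1,1,1,1,1,1).

Reading off H_k = ker ∂_k / im ∂_{k+1}:

  H_1: rank ker ∂_1 − rank ∂_2 = (24 − 7) − 15 = 2, and the invariant factors of ∂_2 are all 1, so H_1 ≅ Z^2.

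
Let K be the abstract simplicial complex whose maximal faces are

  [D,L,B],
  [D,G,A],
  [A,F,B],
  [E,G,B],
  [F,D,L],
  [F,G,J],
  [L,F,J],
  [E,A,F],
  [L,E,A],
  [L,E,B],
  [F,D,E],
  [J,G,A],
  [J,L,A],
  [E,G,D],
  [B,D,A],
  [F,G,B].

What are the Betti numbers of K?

We work with the vertex ordering A < B < D < E < F < G < J < L. The simplices of K, each written with vertices in increasing order, are:

  0-simplices (8): A, B, D, E, F, G, J, L
  1-simplices (24): AB, AD, AE, AF, AG, AJ, AL, BD, BE, BF, BG, BL, DE, DF, DG, DL, EF, EG, EL, FG, FJ, FL, GJ, JL
  2-simplices (16): ABD, ABF, ADG, AEF, AEL, AGJ, AJL, BDL, BEG, BEL, BFG, DEF, DEG, DFL, FGJ, FJL

so the chain groups are C_0 ≅ Z^8, C_1 ≅ Z^24, C_2 ≅ Z^16.

∂_1: C_1 → C_0 maps an edge to its endpoints' difference, ∂[p,q] = q − p. For instance
  ∂EF = F − E.
As a 8×24 matrix over Z this has rank 7, with invariant factors (1,1,1,1,1,1,1).

∂_2: C_2 → C_1 sends each 2-simplex [p,q,r] to [q,r] − [p,r] + [p,q]. For instance
  ∂AEF = EF − AF + AE,
  ∂AJL = JL − AL + AJ.
This gives a 24×16 integer matrix of rank 15; reducing to Smith normal form yields diagonal entries (1,1,1,1,1,1,1,1,1,1,1,1,1,1,1).

Computing H_k = (kernel of ∂_k) / (image of ∂_{k+1}):

  H_0: rank C_0 − rank ∂_1 = 8 − 7 = 1, and the invariant factors of ∂_1 are all 1, so H_0 ≅ Z.
  H_1: rank ker ∂_1 − rank ∂_2 = (24 − 7) − 15 = 2, and the invariant factors of ∂_2 are all 1, so H_1 ≅ Z^2.
  H_2: rank ker ∂_2 − rank ∂_3 = (16 − 15) − 0 = 1, and there is no ∂_3, so H_2 ≅ Z.

As a check, the Euler characteristic is 8 − 24 + 16 = 0, which agrees with 1 − 2 + 1 = 0.
(K is a triangulation of the torus T^2.)

Hence the Betti numbers are b_0 = 1, b_1 = 2, b_2 = 1.

b_0 = 1, b_1 = 2, b_2 = 1.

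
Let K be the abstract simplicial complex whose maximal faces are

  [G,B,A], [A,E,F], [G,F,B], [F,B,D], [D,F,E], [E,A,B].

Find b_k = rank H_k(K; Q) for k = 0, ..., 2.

b_0 = 1, b_1 = 1, b_2 = 0.

Take the total order A < B < D < E < F < G on the vertex set. Then K (dimension 2) consists of the simplices:

  0-simplices (6): A, B, D, E, F, G
  1-simplices (12): AB, AE, AF, AG, BD, BE, BF, BG, DE, DF, EF, FG
  2-simplices (6): ABE, ABG, AEF, BDF, BFG, DEF

Hence C_0 ≅ Z^6, C_1 ≅ Z^12, C_2 ≅ Z^6.

∂_1: C_1 → C_0 is given by ∂[p,q] = [q] − [p]. For instance
  ∂BE = E − B.
The resulting 6×12 matrix has rank 5, and its Smith normal form has invariant factors (1,1,1,1,1).

The boundary map ∂_2: C_2 → C_1 maps a triangle to the signed sum of its edges. For instance
  ∂BDF = DF − BF + BD,
  ∂ABE = BE − AE + AB.
The resulting 12×6 matrix has rank 6, and its Smith normal form has invariant factors (1,1,1,1,1,1).

Computing H_k = (kernel of ∂_k) / (image of ∂_{k+1}):

  H_0: rank C_0 − rank ∂_1 = 6 − 5 = 1, and the invariant factors of ∂_1 are all 1, so H_0 = Z.
  H_1: rank ker ∂_1 − rank ∂_2 = (12 − 5) − 6 = 1, and the invariant factors of ∂_2 are all 1, so H_1 = Z.
  H_2: rank ker ∂_2 − rank ∂_3 = (6 − 6) − 0 = 0, and there is no ∂_3, so H_2 = 0.

As a check, the Euler characteristic is 6 − 12 + 6 = 0, which agrees with 1 − 1 + 0 = 0.

Hence the Betti numbers are b_0 = 1, b_1 = 1, b_2 = 0.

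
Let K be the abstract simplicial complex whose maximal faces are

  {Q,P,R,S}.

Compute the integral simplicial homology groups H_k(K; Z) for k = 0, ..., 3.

We work with the vertex ordering P < Q < R < S. The simplices of K, each written with vertices in increasing order, are:

  0-simplices (4): P, Q, R, S
  1-simplices (6): PQ, PR, PS, QR, QS, RS
  2-simplices (4): PQR, PQS, PRS, QRS
  3-simplices (1): PQRS

Hence C_0 ≅ Z^4, C_1 ≅ Z^6, C_2 ≅ Z^4, C_3 ≅ Z^1.

Boundary ∂_1: C_1 → C_0 is given by ∂[p,q] = [q] − [p]. For instance
  ∂QS = S − Q.
The 4×6 boundary matrix has rank 3 and Smith normal form diag(1,1,1).

Boundary ∂_2: C_2 → C_1 sends each 2-simplex [p,q,r] to [q,r] − [p,r] + [p,q]. For instance
  ∂PRS = RS − PS + PR,
  ∂PQR = QR − PR + PQ.
As a 6×4 matrix over Z this has rank 3, with invariant factors (1,1,1).

∂_3: C_3 → C_2 sends each 3-simplex σ to the alternating sum Σ_i (−1)^i (σ with its i-th vertex removed). For instance
  ∂PQRS = QRS − PRS + PQS − PQR.
As a 4×1 matrix over Z this has rank 1, with invariant factors (1).

From H_k ≅ ker(∂_k) / im(∂_{k+1}) we obtain:

  H_0: rank C_0 − rank ∂_1 = 4 − 3 = 1, and the invariant factors of ∂_1 are all 1, so H_0 = Z.
  H_1: rank ker ∂_1 − rank ∂_2 = (6 − 3) − 3 = 0, and the invariant factors of ∂_2 are all 1, so H_1 = 0.
  H_2: rank ker ∂_2 − rank ∂_3 = (4 − 3) − 1 = 0, and the invariant factors of ∂_3 are all 1, so H_2 = 0.
  H_3: rank ker ∂_3 − rank ∂_4 = (1 − 1) − 0 = 0, and there is no ∂_4, so H_3 = 0.

(K is a triangulation of the 3-simplex.)

H_0 = Z,  H_1 = 0,  H_2 = 0,  H_3 = 0.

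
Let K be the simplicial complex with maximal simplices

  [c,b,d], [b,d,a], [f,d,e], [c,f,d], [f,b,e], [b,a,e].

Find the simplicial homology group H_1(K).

H_1 = Z.

K has 6 vertices, 12 edges, 6 triangles.
rank ∂_1 = 5, rank ∂_2 = 6 ⇒ b_1 = 12 − 5 − 6 = 1; all invariant factors of ∂_2 are 1 so no torsion. So H_1 ≅ Z.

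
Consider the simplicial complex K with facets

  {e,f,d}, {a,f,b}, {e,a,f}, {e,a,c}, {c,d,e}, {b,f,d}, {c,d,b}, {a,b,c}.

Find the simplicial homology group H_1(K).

H_1 ≅ 0.

We work with the vertex ordering a < b < c < d < e < f. The simplices of K, each written with vertices in increasing order, are:

  0-simplices (6): a, b, c, d, e, f
  1-simplices (12): ab, ac, ae, af, bc, bd, bf, cd, ce, de, df, ef
  2-simplices (8): abc, abf, ace, aef, bcd, bdf, cde, def

Hence C_0 ≅ Z^6, C_1 ≅ Z^12, C_2 ≅ Z^8.

Boundary ∂_1: C_1 → C_0 sends each edge [p,q] (with p < q) to q − p. For instance
  ∂ae = e − a.
The resulting 6×12 matrix has rank 5, and its Smith normal form has invariant factors (1,1,1,1,1).

Boundary ∂_2: C_2 → C_1 acts by ∂[p,q,r] = [q,r] − [p,r] + [p,q]. For instance
  ∂abf = bf − af + ab,
  ∂abc = bc − ac + ab.
This gives a 12×8 integer matrix of rank 7; reducing to Smith normal form yields diagonal entries (1,1,1,1,1,1,1).

Computing H_k = (kernel of ∂_k) / (image of ∂_{k+1}):

  H_1: rank ker ∂_1 − rank ∂_2 = (12 − 5) − 7 = 0, and the invariant factors of ∂_2 are all 1, so H_1 = 0.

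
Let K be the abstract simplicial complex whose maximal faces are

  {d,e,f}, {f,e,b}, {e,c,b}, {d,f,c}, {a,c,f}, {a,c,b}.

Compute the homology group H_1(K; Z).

Order the vertices as a < b < c < d < e < f. Listing each simplex with vertices in this order, K has dimension 2 with simplices:

  0-simplices (6): a, b, c, d, e, f
  1-simplices (12): ab, ac, af, bc, be, bf, cd, ce, cf, de, df, ef
  2-simplices (6): abc, acf, bce, bef, cdf, def

Hence C_0 ≅ Z^6, C_1 ≅ Z^12, C_2 ≅ Z^6.

The boundary map ∂_1: C_1 → C_0 maps an edge to its endpoints' difference, ∂[p,q] = q − p. For instance
  ∂bf = f − b.
As a 6×12 matrix over Z this has rank 5, with invariant factors (1,1,1,1,1).

Boundary ∂_2: C_2 → C_1 sends each 2-simplex [p,q,r] to [q,r] − [p,r] + [p,q]. For instance
  ∂acf = cf − af + ac,
  ∂bce = ce − be + bc.
The 12×6 boundary matrix has rank 6 and Smith normal form diag(1,1,1,1,1,1).

Now H_k = ker ∂_k / im ∂_{k+1}, so:

  H_1: rank ker ∂_1 − rank ∂_2 = (12 − 5) − 6 = 1, and the invariant factors of ∂_2 are all 1, so H_1 = Z.

H_1 ≅ Z.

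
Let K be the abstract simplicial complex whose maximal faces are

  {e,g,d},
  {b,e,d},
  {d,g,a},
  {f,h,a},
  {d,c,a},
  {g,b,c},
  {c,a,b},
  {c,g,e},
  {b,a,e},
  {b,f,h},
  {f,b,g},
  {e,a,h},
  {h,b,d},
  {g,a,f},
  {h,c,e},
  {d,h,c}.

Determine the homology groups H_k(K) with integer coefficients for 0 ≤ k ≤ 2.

Take the total order a < b < c < d < e < f < g < h on the vertex set. Then K (dimension 2) consists of the simplices:

  0-simplices (8): a, b, c, d, e, f, g, h
  1-simplices (24): ab, ac, ad, ae, af, ag, ah, bc, bd, be, bf, bg, bh, cd, ce, cg, ch, de, dg, dh, eg, eh, fg, fh
  2-simplices (16): abc, abe, acd, adg, aeh, afg, afh, bcg, bde, bdh, bfg, bfh, cdh, ceg, ceh, deg

so the chain groups are C_0 ≅ Z^8, C_1 ≅ Z^24, C_2 ≅ Z^16.

Boundary ∂_1: C_1 → C_0 maps an edge to its endpoints' difference, ∂[p,q] = q − p. For instance
  ∂ab = b − a.
As a 8×24 matrix over Z this has rank 7, with invariant factors (1,1,1,1,1,1,1).

∂_2: C_2 → C_1 maps a triangle to the signed sum of its edges. For instance
  ∂bfg = fg − bg + bf,
  ∂bcg = cg − bg + bc.
The resulting 24×16 matrix has rank 15, and its Smith normal form has invariant factors (1,1,1,1,1,1,1,1,1,1,1,1,1,1,1).

From H_k ≅ ker(∂_k) / im(∂_{k+1}) we obtain:

  H_0: rank C_0 − rank ∂_1 = 8 − 7 = 1, and the invariant factors of ∂_1 are all 1, so H_0 ≅ Z.
  H_1: rank ker ∂_1 − rank ∂_2 = (24 − 7) − 15 = 2, and the invariant factors of ∂_2 are all 1, so H_1 ≅ Z^2.
  H_2: rank ker ∂_2 − rank ∂_3 = (16 − 15) − 0 = 1, and there is no ∂_3, so H_2 ≅ Z.

H_0 = Z,  H_1 = Z^2,  H_2 = Z.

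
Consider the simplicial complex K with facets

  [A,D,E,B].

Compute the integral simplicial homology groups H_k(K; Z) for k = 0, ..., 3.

H_0 ≅ Z,  H_1 = 0,  H_2 = 0,  H_3 = 0.

Order the vertices as A < B < D < E. Listing each simplex with vertices in this order, K has dimension 3 with simplices:

  0-simplices (4): A, B, D, E
  1-simplices (6): AB, AD, AE, BD, BE, DE
  2-simplices (4): ABD, ABE, ADE, BDE
  3-simplices (1): ABDE

giving chain groups C_0 ≅ Z^4, C_1 ≅ Z^6, C_2 ≅ Z^4, C_3 ≅ Z^1.

∂_1: C_1 → C_0 is given by ∂[p,q] = [q] − [p]. For instance
  ∂BE = E − B.
As a 4×6 matrix over Z this has rank 3, with invariant factors (1,1,1).

The boundary map ∂_2: C_2 → C_1 acts by ∂[p,q,r] = [q,r] − [p,r] + [p,q]. For instance
  ∂ABD = BD − AD + AB,
  ∂ABE = BE − AE + AB.
The resulting 6×4 matrix has rank 3, and its Smith normal form has invariant factors (1,1,1).

The boundary map ∂_3: C_3 → C_2 sends each 3-simplex σ to the alternating sum Σ_i (−1)^i (σ with its i-th vertex removed). For instance
  ∂ABDE = BDE − ADE + ABE − ABD.
The 4×1 boundary matrix has rank 1 and Smith normal form diag(1).

Computing H_k = (kernel of ∂_k) / (image of ∂_{k+1}):

  H_0: rank C_0 − rank ∂_1 = 4 − 3 = 1, and the invariant factors of ∂_1 are all 1, so H_0 = Z.
  H_1: rank ker ∂_1 − rank ∂_2 = (6 − 3) − 3 = 0, and the invariant factors of ∂_2 are all 1, so H_1 = 0.
  H_2: rank ker ∂_2 − rank ∂_3 = (4 − 3) − 1 = 0, and the invariant factors of ∂_3 are all 1, so H_2 = 0.
  H_3: rank ker ∂_3 − rank ∂_4 = (1 − 1) − 0 = 0, and there is no ∂_4, so H_3 = 0.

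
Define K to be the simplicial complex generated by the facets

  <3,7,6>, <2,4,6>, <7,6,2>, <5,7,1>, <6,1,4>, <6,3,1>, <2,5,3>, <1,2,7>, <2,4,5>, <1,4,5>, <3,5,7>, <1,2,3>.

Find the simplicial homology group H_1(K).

Take the total order 1 < 2 < 3 < 4 < 5 < 6 < 7 on the vertex set. Then K (dimension 2) consists of the simplices:

  0-simplices (7): [1], [2], [3], [4], [5], [6], [7]
  1-simplices (18): [1,2], [1,3], [1,4], [1,5], [1,6], [1,7], [2,3], [2,4], [2,5], [2,6], [2,7], [3,5], [3,6], [3,7], [4,5], [4,6], [5,7], [6,7]
  2-simplices (12): [1,2,3], [1,2,7], [1,3,6], [1,4,5], [1,4,6], [1,5,7], [2,3,5], [2,4,5], [2,4,6], [2,6,7], [3,5,7], [3,6,7]

Hence C_0 ≅ Z^7, C_1 ≅ Z^18, C_2 ≅ Z^12.

∂_1: C_1 → C_0 maps an edge to its endpoints' difference, ∂[p,q] = q − p.
This gives a 7×18 integer matrix of rank 6; reducing to Smith normal form yields diagonal entries (1,1,1,1,1,1).

The boundary map ∂_2: C_2 → C_1 sends each 2-simplex [p,q,r] to [q,r] − [p,r] + [p,q]. For instance
  ∂[3,5,7] = [5,7] − [3,7] + [3,5],
  ∂[1,4,6] = [4,6] − [1,6] + [1,4].
As a 18×12 matrix over Z this has rank 12, with invariant factors (1,1,1,1,1,1,1,1,1,1,1,2).

Now H_k = ker ∂_k / im ∂_{k+1}, so:

  H_1: rank ker ∂_1 − rank ∂_2 = (18 − 6) − 12 = 0, and ∂_2 has invariant factor 2 > 1, so H_1 ≅ Z/2Z.

(K is a triangulation of the real projective plane RP^2.)

H_1 ≅ Z/2Z.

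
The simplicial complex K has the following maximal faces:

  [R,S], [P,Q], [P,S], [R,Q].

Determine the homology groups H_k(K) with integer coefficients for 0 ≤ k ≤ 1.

We work with the vertex ordering P < Q < R < S. The simplices of K, each written with vertices in increasing order, are:

  0-simplices (4): P, Q, R, S
  1-simplices (4): PQ, PS, QR, RS

Hence C_0 ≅ Z^4, C_1 ≅ Z^4.

∂_1: C_1 → C_0 is given by ∂[p,q] = [q] − [p].
As a 4×4 matrix over Z this has rank 3, with invariant factors (1,1,1).

Now H_k = ker ∂_k / im ∂_{k+1}, so:

  H_0: rank C_0 − rank ∂_1 = 4 − 3 = 1, and the invariant factors of ∂_1 are all 1, so H_0 ≅ Z.
  H_1: rank ker ∂_1 − rank ∂_2 = (4 − 3) − 0 = 1, and there is no ∂_2, so H_1 ≅ Z.

(K is a triangulation of the circle S^1.)

H_0 ≅ Z,  H_1 ≅ Z.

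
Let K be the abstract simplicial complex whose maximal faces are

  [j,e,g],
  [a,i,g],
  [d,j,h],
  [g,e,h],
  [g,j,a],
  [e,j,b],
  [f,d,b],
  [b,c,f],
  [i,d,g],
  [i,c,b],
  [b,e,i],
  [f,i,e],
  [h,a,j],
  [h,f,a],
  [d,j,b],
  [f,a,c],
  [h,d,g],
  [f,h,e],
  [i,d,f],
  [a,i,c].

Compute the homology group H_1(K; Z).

H_1 = Z ⊕ Z/2.

K has 10 vertices, 30 edges, 20 triangles.
rank ∂_1 = 9, rank ∂_2 = 20 ⇒ b_1 = 30 − 9 − 20 = 1; ∂_2 has invariant factor(s) [2] giving torsion. So H_1 = Z ⊕ Z/2.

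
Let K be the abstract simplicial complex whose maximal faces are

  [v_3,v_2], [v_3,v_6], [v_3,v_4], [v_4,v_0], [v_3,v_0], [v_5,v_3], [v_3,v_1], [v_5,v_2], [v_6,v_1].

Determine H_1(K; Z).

Take the total order v_0 < v_1 < v_2 < v_3 < v_4 < v_5 < v_6 on the vertex set. Then K (dimension 1) consists of the simplices:

  0-simplices (7): [v_0], [v_1], [v_2], [v_3], [v_4], [v_5], [v_6]
  1-simplices (9): [v_0,v_3], [v_0,v_4], [v_1,v_3], [v_1,v_6], [v_2,v_3], [v_2,v_5], [v_3,v_4], [v_3,v_5], [v_3,v_6]

Hence C_0 ≅ Z^7, C_1 ≅ Z^9.

Boundary ∂_1: C_1 → C_0 is given by ∂[p,q] = [q] − [p].
This gives a 7×9 integer matrix of rank 6; reducing to Smith normal form yields diagonal entries (1,1,1,1,1,1).

Reading off H_k = ker ∂_k / im ∂_{k+1}:

  H_1: rank ker ∂_1 − rank ∂_2 = (9 − 6) − 0 = 3, and there is no ∂_2, so H_1 ≅ Z^3.

H_1 ≅ Z^3.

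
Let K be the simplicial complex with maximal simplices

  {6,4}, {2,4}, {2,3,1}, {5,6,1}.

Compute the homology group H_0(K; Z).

We work with the vertex ordering 1 < 2 < 3 < 4 < 5 < 6. The simplices of K, each written with vertices in increasing order, are:

  0-simplices (6): [1], [2], [3], [4], [5], [6]
  1-simplices (8): [1,2], [1,3], [1,5], [1,6], [2,3], [2,4], [4,6], [5,6]
  2-simplices (2): [1,2,3], [1,5,6]

so the chain groups are C_0 ≅ Z^6, C_1 ≅ Z^8, C_2 ≅ Z^2.

∂_1: C_1 → C_0 sends each edge [p,q] (with p < q) to q − p. For instance
  ∂[2,3] = [3] − [2].
The 6×8 boundary matrix has rank 5 and Smith normal form diag(1,1,1,1,1).

Boundary ∂_2: C_2 → C_1 maps a triangle to the signed sum of its edges. For instance
  ∂[1,2,3] = [2,3] − [1,3] + [1,2],
  ∂[1,5,6] = [5,6] − [1,6] + [1,5].
The 8×2 boundary matrix has rank 2 and Smith normal form diag(1,1).

Now H_k = ker ∂_k / im ∂_{k+1}, so:

  H_0: rank C_0 − rank ∂_1 = 6 − 5 = 1, and the invariant factors of ∂_1 are all 1, so H_0 ≅ Z.

H_0 = Z.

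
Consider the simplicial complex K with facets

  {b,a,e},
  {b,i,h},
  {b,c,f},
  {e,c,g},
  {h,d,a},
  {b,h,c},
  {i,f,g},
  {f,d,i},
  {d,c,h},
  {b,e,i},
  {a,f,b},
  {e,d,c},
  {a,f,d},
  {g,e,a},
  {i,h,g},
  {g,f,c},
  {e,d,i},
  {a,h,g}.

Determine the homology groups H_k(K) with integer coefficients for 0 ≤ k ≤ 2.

H_0 ≅ Z,  H_1 ≅ Z^2,  H_2 ≅ Z.

Order the vertices as a < b < c < d < e < f < g < h < i. Listing each simplex with vertices in this order, K has dimension 2 with simplices:

  0-simplices (9): a, b, c, d, e, f, g, h, i
  1-simplices (27): ab, ad, ae, af, ag, ah, bc, be, bf, bh, bi, cd, ce, cf, cg, ch, de, df, dh, di, eg, ei, fg, fi, gh, gi, hi
  2-simplices (18): abe, abf, adf, adh, aeg, agh, bcf, bch, bei, bhi, cde, cdh, ceg, cfg, dei, dfi, fgi, ghi

Hence C_0 ≅ Z^9, C_1 ≅ Z^27, C_2 ≅ Z^18.

∂_1: C_1 → C_0 maps an edge to its endpoints' difference, ∂[p,q] = q − p. For instance
  ∂bh = h − b.
The 9×27 boundary matrix has rank 8 and Smith normal form diag(1,1,1,1,1,1,1,1).

Boundary ∂_2: C_2 → C_1 sends each 2-simplex [p,q,r] to [q,r] − [p,r] + [p,q]. For instance
  ∂adh = dh − ah + ad,
  ∂dfi = fi − di + df.
This gives a 27×18 integer matrix of rank 17; reducing to Smith normal form yields diagonal entries (1,1,1,1,1,1,1,1,1,1,1,1,1,1,1,1,1).

From H_k ≅ ker(∂_k) / im(∂_{k+1}) we obtain:

  H_0: rank C_0 − rank ∂_1 = 9 − 8 = 1, and the invariant factors of ∂_1 are all 1, so H_0 = Z.
  H_1: rank ker ∂_1 − rank ∂_2 = (27 − 8) − 17 = 2, and the invariant factors of ∂_2 are all 1, so H_1 = Z^2.
  H_2: rank ker ∂_2 − rank ∂_3 = (18 − 17) − 0 = 1, and there is no ∂_3, so H_2 = Z.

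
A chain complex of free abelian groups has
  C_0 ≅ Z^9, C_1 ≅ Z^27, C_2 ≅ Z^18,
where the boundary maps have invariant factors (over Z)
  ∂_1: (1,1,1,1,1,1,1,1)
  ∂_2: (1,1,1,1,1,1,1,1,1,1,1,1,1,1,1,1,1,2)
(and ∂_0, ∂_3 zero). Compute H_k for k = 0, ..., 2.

H_0 = Z,  H_1 = Z ⊕ Z_2,  H_2 = 0.

H_0: b_0 = 9 − 0 − 8 = 1; torsion from ∂_1 factors > 1: none. So H_0 = Z.
H_1: b_1 = 27 − 8 − 18 = 1; torsion from ∂_2 factors > 1: [2]. So H_1 = Z ⊕ Z_2.
H_2: b_2 = 18 − 18 − 0 = 0; torsion from ∂_3 factors > 1: none. So H_2 = 0.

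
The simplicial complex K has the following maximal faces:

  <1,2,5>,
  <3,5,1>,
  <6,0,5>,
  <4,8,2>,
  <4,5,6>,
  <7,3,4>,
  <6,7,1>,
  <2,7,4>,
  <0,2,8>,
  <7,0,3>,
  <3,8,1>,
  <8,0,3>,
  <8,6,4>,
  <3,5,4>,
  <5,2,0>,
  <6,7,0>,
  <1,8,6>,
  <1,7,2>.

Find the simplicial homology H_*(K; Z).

H_0 ≅ Z,  H_1 ≅ Z^2,  H_2 ≅ Z.

Take the total order 0 < 1 < 2 < 3 < 4 < 5 < 6 < 7 < 8 on the vertex set. Then K (dimension 2) consists of the simplices:

  0-simplices (9): [0], [1], [2], [3], [4], [5], [6], [7], [8]
  1-simplices (27): (27 of them)
  2-simplices (18): [0,2,5], [0,2,8], [0,3,7], [0,3,8], [0,5,6], [0,6,7], [1,2,5], [1,2,7], [1,3,5], [1,3,8], [1,6,7], [1,6,8], [2,4,7], [2,4,8], [3,4,5], [3,4,7], [4,5,6], [4,6,8]

Hence C_0 ≅ Z^9, C_1 ≅ Z^27, C_2 ≅ Z^18.

Boundary ∂_1: C_1 → C_0 sends each edge [p,q] (with p < q) to q − p. For instance
  ∂[0,2] = [2] − [0].
The resulting 9×27 matrix has rank 8, and its Smith normal form has invariant factors (1,1,1,1,1,1,1,1).

Boundary ∂_2: C_2 → C_1 maps a triangle to the signed sum of its edges. For instance
  ∂[1,6,8] = [6,8] − [1,8] + [1,6],
  ∂[0,3,7] = [3,7] − [0,7] + [0,3].
The 27×18 boundary matrix has rank 17 and Smith normal form diag(1,1,1,1,1,1,1,1,1,1,1,1,1,1,1,1,1).

Reading off H_k = ker ∂_k / im ∂_{k+1}:

  H_0: rank C_0 − rank ∂_1 = 9 − 8 = 1, and the invariant factors of ∂_1 are all 1, so H_0 = Z.
  H_1: rank ker ∂_1 − rank ∂_2 = (27 − 8) − 17 = 2, and the invariant factors of ∂_2 are all 1, so H_1 = Z^2.
  H_2: rank ker ∂_2 − rank ∂_3 = (18 − 17) − 0 = 1, and there is no ∂_3, so H_2 = Z.

(K is a triangulation of the torus T^2.)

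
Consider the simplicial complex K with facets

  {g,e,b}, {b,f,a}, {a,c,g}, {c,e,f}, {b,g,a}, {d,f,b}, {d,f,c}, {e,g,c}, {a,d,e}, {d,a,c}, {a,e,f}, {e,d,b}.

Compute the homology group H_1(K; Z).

H_1 = Z/2Z.

We work with the vertex ordering a < b < c < d < e < f < g. The simplices of K, each written with vertices in increasing order, are:

  0-simplices (7): a, b, c, d, e, f, g
  1-simplices (18): ab, ac, ad, ae, af, ag, bd, be, bf, bg, cd, ce, cf, cg, de, df, ef, eg
  2-simplices (12): abf, abg, acd, acg, ade, aef, bde, bdf, beg, cdf, cef, ceg

so the chain groups are C_0 ≅ Z^7, C_1 ≅ Z^18, C_2 ≅ Z^12.

Boundary ∂_1: C_1 → C_0 sends each edge [p,q] (with p < q) to q − p. For instance
  ∂df = f − d.
As a 7×18 matrix over Z this has rank 6, with invariant factors (1,1,1,1,1,1).

Boundary ∂_2: C_2 → C_1 maps a triangle to the signed sum of its edges. For instance
  ∂ceg = eg − cg + ce,
  ∂bdf = df − bf + bd.
As a 18×12 matrix over Z this has rank 12, with invariant factors (1,1,1,1,1,1,1,1,1,1,1,2).

Computing H_k = (kernel of ∂_k) / (image of ∂_{k+1}):

  H_1: rank ker ∂_1 − rank ∂_2 = (18 − 6) − 12 = 0, and ∂_2 has invariant factor 2 > 1, so H_1 ≅ Z/2Z.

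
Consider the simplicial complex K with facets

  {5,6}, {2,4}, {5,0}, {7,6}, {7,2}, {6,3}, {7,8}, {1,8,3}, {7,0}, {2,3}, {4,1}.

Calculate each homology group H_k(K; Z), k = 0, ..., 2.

H_0 = Z,  H_1 = Z^4,  H_2 = 0.

We work with the vertex ordering 0 < 1 < 2 < 3 < 4 < 5 < 6 < 7 < 8. The simplices of K, each written with vertices in increasing order, are:

  0-simplices (9): [0], [1], [2], [3], [4], [5], [6], [7], [8]
  1-simplices (13): [0,5], [0,7], [1,3], [1,4], [1,8], [2,3], [2,4], [2,7], [3,6], [3,8], [5,6], [6,7], [7,8]
  2-simplices (1): [1,3,8]

giving chain groups C_0 ≅ Z^9, C_1 ≅ Z^13, C_2 ≅ Z^1.

∂_1: C_1 → C_0 is given by ∂[p,q] = [q] − [p].
This gives a 9×13 integer matrix of rank 8; reducing to Smith normal form yields diagonal entries (1,1,1,1,1,1,1,1).

Boundary ∂_2: C_2 → C_1 sends each 2-simplex [p,q,r] to [q,r] − [p,r] + [p,q]. For instance
  ∂[1,3,8] = [3,8] − [1,8] + [1,3].
The 13×1 boundary matrix has rank 1 and Smith normal form diag(1).

From H_k ≅ ker(∂_k) / im(∂_{k+1}) we obtain:

  H_0: rank C_0 − rank ∂_1 = 9 − 8 = 1, and the invariant factors of ∂_1 are all 1, so H_0 = Z.
  H_1: rank ker ∂_1 − rank ∂_2 = (13 − 8) − 1 = 4, and the invariant factors of ∂_2 are all 1, so H_1 = Z^4.
  H_2: rank ker ∂_2 − rank ∂_3 = (1 − 1) − 0 = 0, and there is no ∂_3, so H_2 = 0.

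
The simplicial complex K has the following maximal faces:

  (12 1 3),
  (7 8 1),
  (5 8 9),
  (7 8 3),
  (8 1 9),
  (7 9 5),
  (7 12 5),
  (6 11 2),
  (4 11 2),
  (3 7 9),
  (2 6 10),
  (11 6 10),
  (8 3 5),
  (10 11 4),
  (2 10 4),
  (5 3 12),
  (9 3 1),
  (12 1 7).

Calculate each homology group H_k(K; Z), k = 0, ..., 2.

Order the vertices as 1 < 2 < 3 < 4 < 5 < 6 < 7 < 8 < 9 < 10 < 11 < 12. Listing each simplex with vertices in this order, K has dimension 2 with simplices:

  0-simplices (12): [1], [2], [3], [4], [5], [6], [7], [8], [9], [10], [11], [12]
  1-simplices (27): (27 of them)
  2-simplices (18): (18 of them)

giving chain groups C_0 ≅ Z^12, C_1 ≅ Z^27, C_2 ≅ Z^18.

Boundary ∂_1: C_1 → C_0 maps an edge to its endpoints' difference, ∂[p,q] = q − p.
The resulting 12×27 matrix has rank 10, and its Smith normal form has invariant factors (1,1,1,1,1,1,1,1,1,1).

∂_2: C_2 → C_1 sends each 2-simplex [p,q,r] to [q,r] − [p,r] + [p,q]. For instance
  ∂[1,3,12] = [3,12] − [1,12] + [1,3],
  ∂[1,7,12] = [7,12] − [1,12] + [1,7].
As a 27×18 matrix over Z this has rank 17, with invariant factors (1,1,1,1,1,1,1,1,1,1,1,1,1,1,1,1,2).

From H_k ≅ ker(∂_k) / im(∂_{k+1}) we obtain:

  H_0: rank C_0 − rank ∂_1 = 12 − 10 = 2, and the invariant factors of ∂_1 are all 1, so H_0 = Z^2.
  H_1: rank ker ∂_1 − rank ∂_2 = (27 − 10) − 17 = 0, and ∂_2 has invariant factor 2 > 1, so H_1 = Z/2.
  H_2: rank ker ∂_2 − rank ∂_3 = (18 − 17) − 0 = 1, and there is no ∂_3, so H_2 = Z.

As a check, the Euler characteristic is 12 − 27 + 18 = 3, which agrees with 2 − 0 + 1 = 3.

H_0 ≅ Z^2,  H_1 ≅ Z/2,  H_2 ≅ Z.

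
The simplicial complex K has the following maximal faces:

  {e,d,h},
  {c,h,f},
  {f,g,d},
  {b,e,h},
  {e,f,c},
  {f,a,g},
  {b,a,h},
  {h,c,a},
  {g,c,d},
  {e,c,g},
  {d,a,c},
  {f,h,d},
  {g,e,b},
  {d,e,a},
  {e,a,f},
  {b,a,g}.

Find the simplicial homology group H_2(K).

K has 8 vertices, 24 edges, 16 triangles.
rank ∂_2 = 15, rank ∂_3 = 0 ⇒ b_2 = 16 − 15 − 0 = 1. So H_2 ≅ Z.

H_2 = Z.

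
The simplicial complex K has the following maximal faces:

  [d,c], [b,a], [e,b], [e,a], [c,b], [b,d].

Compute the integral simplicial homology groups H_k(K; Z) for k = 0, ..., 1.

H_0 ≅ Z,  H_1 ≅ Z^2.

We work with the vertex ordering a < b < c < d < e. The simplices of K, each written with vertices in increasing order, are:

  0-simplices (5): a, b, c, d, e
  1-simplices (6): ab, ae, bc, bd, be, cd

so the chain groups are C_0 ≅ Z^5, C_1 ≅ Z^6.

Boundary ∂_1: C_1 → C_0 is given by ∂[p,q] = [q] − [p]. For instance
  ∂bd = d − b.
This gives a 5×6 integer matrix of rank 4; reducing to Smith normal form yields diagonal entries (1,1,1,1).

From H_k ≅ ker(∂_k) / im(∂_{k+1}) we obtain:

  H_0: rank C_0 − rank ∂_1 = 5 − 4 = 1, and the invariant factors of ∂_1 are all 1, so H_0 = Z.
  H_1: rank ker ∂_1 − rank ∂_2 = (6 − 4) − 0 = 2, and there is no ∂_2, so H_1 = Z^2.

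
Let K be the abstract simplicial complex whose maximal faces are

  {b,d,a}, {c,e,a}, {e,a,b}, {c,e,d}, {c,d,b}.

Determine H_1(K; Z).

Order the vertices as a < b < c < d < e. Listing each simplex with vertices in this order, K has dimension 2 with simplices:

  0-simplices (5): a, b, c, d, e
  1-simplices (10): ab, ac, ad, ae, bc, bd, be, cd, ce, de
  2-simplices (5): abd, abe, ace, bcd, cde

so the chain groups are C_0 ≅ Z^5, C_1 ≅ Z^10, C_2 ≅ Z^5.

The boundary map ∂_1: C_1 → C_0 sends each edge [p,q] (with p < q) to q − p.
As a 5×10 matrix over Z this has rank 4, with invariant factors (1,1,1,1).

∂_2: C_2 → C_1 sends each 2-simplex [p,q,r] to [q,r] − [p,r] + [p,q]. For instance
  ∂cde = de − ce + cd,
  ∂abd = bd − ad + ab.
The 10×5 boundary matrix has rank 5 and Smith normal form diag(1,1,1,1,1).

From H_k ≅ ker(∂_k) / im(∂_{k+1}) we obtain:

  H_1: rank ker ∂_1 − rank ∂_2 = (10 − 4) − 5 = 1, and the invariant factors of ∂_2 are all 1, so H_1 ≅ Z.

(K is a triangulation of the Möbius band.)

H_1 = Z.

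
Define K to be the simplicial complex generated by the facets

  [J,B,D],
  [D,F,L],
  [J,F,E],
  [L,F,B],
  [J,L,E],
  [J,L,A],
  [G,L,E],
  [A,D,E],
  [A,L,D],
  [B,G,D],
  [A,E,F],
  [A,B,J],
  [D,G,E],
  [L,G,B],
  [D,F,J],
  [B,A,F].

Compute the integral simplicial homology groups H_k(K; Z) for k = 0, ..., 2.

Take the total order A < B < D < E < F < G < J < L on the vertex set. Then K (dimension 2) consists of the simplices:

  0-simplices (8): A, B, D, E, F, G, J, L
  1-simplices (24): AB, AD, AE, AF, AJ, AL, BD, BF, BG, BJ, BL, DE, DF, DG, DJ, DL, EF, EG, EJ, EL, FJ, FL, GL, JL
  2-simplices (16): ABF, ABJ, ADE, ADL, AEF, AJL, BDG, BDJ, BFL, BGL, DEG, DFJ, DFL, EFJ, EGL, EJL

Hence C_0 ≅ Z^8, C_1 ≅ Z^24, C_2 ≅ Z^16.

The boundary map ∂_1: C_1 → C_0 is given by ∂[p,q] = [q] − [p]. For instance
  ∂EL = L − E.
The 8×24 boundary matrix has rank 7 and Smith normal form diag(1,1,1,1,1,1,1).

∂_2: C_2 → C_1 acts by ∂[p,q,r] = [q,r] − [p,r] + [p,q]. For instance
  ∂ADL = DL − AL + AD,
  ∂AJL = JL − AL + AJ.
The resulting 24×16 matrix has rank 15, and its Smith normal form has invariant factors (1,1,1,1,1,1,1,1,1,1,1,1,1,1,1).

Now H_k = ker ∂_k / im ∂_{k+1}, so:

  H_0: rank C_0 − rank ∂_1 = 8 − 7 = 1, and the invariant factors of ∂_1 are all 1, so H_0 = Z.
  H_1: rank ker ∂_1 − rank ∂_2 = (24 − 7) − 15 = 2, and the invariant factors of ∂_2 are all 1, so H_1 = Z^2.
  H_2: rank ker ∂_2 − rank ∂_3 = (16 − 15) − 0 = 1, and there is no ∂_3, so H_2 = Z.

As a check, the Euler characteristic is 8 − 24 + 16 = 0, which agrees with 1 − 2 + 1 = 0.

H_0 ≅ Z,  H_1 ≅ Z^2,  H_2 ≅ Z.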